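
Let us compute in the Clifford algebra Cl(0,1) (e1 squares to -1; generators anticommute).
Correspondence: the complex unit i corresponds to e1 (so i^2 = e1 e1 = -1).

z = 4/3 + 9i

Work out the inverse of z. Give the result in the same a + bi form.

In blades: z = 4/3 + 9*e1.
With qbar = 4/3 - 9*e1 (scalar fixed, mapped units negated), z qbar = 745/9 (the sum of squared coefficients), so z^-1 = qbar / (745/9) = 12/745 - 81/745*e1; translating back:
Answer: 12/745 - 81/745*i


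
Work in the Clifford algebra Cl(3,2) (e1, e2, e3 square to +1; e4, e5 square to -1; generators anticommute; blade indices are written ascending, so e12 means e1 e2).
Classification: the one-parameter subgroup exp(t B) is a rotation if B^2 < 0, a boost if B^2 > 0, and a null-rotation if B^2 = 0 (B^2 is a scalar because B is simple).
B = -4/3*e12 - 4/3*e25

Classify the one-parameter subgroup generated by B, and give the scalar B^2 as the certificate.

B^2 term by term: the squares give (-4/3)^2*(e12)^2 + (-4/3)^2*(e25)^2 = 16/9*(-1) + 16/9*(+1) = 0 (each basis 2-blade squares to minus the product of its generators' squares); cross terms between blades sharing an index anticommute and cancel. So B^2 = 0.
Answer: null-rotation, certificate B^2 = 0. Check the certificate: B^2 = 0, and that sign is decisive whatever form B takes.


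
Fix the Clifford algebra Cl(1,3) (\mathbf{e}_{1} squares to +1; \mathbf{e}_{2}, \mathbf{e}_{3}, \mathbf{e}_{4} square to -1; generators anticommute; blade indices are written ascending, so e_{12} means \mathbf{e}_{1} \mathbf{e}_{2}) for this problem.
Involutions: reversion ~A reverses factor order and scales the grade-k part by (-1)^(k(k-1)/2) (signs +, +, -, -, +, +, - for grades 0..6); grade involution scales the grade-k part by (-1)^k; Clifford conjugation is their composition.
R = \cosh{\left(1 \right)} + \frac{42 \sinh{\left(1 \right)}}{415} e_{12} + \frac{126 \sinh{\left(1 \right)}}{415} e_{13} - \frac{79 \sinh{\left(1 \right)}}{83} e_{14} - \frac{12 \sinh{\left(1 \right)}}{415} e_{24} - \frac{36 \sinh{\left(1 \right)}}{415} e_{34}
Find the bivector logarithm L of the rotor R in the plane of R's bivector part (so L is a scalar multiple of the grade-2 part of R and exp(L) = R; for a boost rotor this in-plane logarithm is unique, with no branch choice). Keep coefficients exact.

The scalar part of R is \cosh{\left(1 \right)}, giving the rapidity magnitude (cosh is even); the bivector part supplies orientation, its quotient by sinh of the rapidity is the plane, and L = rapidity * plane — unique in that plane, since flipping both signs leaves L unchanged.
Concretely: cosh(rapidity) = \cosh{\left(1 \right)} gives rapidity = ±1, and since rapidity/sinh(rapidity) is even the sign is immaterial: L = (rapidity/sinh(rapidity)) * <R>_2 = (\frac{1}{\sinh{\left(1 \right)}}) * <R>_2.
Answer: \frac{42}{415} e_{12} + \frac{126}{415} e_{13} - \frac{79}{83} e_{14} - \frac{12}{415} e_{24} - \frac{36}{415} e_{34}


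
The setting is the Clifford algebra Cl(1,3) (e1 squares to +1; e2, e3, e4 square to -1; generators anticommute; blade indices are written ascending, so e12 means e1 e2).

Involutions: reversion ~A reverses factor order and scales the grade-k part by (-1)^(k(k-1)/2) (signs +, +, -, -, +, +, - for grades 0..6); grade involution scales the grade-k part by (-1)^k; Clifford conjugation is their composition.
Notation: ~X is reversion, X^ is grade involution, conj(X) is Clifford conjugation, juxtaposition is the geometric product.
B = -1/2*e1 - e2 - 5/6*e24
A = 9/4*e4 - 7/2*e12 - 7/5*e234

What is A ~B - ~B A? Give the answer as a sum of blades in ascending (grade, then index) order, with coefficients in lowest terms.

first term: -7/2*e1 + 1/8*e2 - 7/6*e3 + 97/24*e14 + 9/4*e24 - 7/5*e34 - 7/10*e1234
second term: 7/2*e1 - 1/8*e2 - 7/6*e3 - 97/24*e14 - 9/4*e24 - 7/5*e34 + 7/10*e1234
Answer: -7*e1 + 1/4*e2 + 97/12*e14 + 9/2*e24 - 7/5*e1234


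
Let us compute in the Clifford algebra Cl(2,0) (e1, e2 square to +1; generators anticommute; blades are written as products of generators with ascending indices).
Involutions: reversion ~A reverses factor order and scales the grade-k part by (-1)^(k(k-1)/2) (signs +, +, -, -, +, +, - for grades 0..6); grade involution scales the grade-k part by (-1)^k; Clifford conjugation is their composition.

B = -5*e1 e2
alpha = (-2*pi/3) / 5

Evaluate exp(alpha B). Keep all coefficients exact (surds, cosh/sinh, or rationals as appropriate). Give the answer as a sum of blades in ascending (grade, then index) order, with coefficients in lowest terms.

B^2 = (-5)^2*(e1 e2)^2 = 25*(-1) = -25 (a basis 2-blade squares to minus the product of its generators' squares).
B^2 = -25 — circular case — the even/odd split gives cos and sin: l = 5, alpha*l = -2*pi/3, so exp(alpha B) = cos(-2*pi/3) + (sin(-2*pi/3)/5)*B = -1/2 + (-sqrt(3)/10)*B.
Answer: -1/2 + sqrt(3)/2*e1 e2


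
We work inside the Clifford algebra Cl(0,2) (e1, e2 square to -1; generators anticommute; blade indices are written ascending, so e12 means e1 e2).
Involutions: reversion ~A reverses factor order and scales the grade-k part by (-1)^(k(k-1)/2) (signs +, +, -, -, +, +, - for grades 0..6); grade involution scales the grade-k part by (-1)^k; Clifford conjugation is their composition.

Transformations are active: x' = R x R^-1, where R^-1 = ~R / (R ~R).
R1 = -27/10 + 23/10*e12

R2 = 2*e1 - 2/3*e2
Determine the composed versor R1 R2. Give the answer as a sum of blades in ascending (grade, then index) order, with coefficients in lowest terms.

Distribute over the terms of R1 (each basis-blade product reordered to ascending indices, repeated generators contracted through their squares):
(-27/10) R2 = -27/5*e1 + 9/5*e2
(23/10*e12) R2 = 23/15*e1 + 23/5*e2
Summing the partial products and collecting blades:
Answer: -58/15*e1 + 32/5*e2


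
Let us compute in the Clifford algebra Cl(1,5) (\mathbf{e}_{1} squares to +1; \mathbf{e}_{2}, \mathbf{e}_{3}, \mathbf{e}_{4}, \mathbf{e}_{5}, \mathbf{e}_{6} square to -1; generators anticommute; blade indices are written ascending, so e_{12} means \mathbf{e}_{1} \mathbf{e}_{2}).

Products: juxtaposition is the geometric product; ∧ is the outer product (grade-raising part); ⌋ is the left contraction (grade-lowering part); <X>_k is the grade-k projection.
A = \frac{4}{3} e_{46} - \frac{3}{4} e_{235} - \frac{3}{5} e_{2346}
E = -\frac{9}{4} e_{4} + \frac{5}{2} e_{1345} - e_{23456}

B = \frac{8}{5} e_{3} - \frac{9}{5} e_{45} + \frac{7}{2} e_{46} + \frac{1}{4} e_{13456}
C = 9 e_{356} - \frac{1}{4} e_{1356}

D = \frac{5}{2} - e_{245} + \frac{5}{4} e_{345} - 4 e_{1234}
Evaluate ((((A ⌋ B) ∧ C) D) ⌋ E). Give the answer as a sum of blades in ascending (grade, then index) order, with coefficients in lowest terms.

step 1: -\frac{14}{3} + \frac{1}{3} e_{135}
step 2: -42 e_{356} + \frac{7}{6} e_{1356}
step 3: \frac{105}{2} e_{46} - \frac{35}{24} e_{146} - 105 e_{356} + \frac{35}{12} e_{1356} - 42 e_{2346} + \frac{14}{3} e_{2456} + \frac{7}{6} e_{12346} - 168 e_{12456}
step 4: \frac{14}{3} e_{3} - 42 e_{5} - 105 e_{24} - \frac{105}{2} e_{235}
Answer: \frac{14}{3} e_{3} - 42 e_{5} - 105 e_{24} - \frac{105}{2} e_{235}


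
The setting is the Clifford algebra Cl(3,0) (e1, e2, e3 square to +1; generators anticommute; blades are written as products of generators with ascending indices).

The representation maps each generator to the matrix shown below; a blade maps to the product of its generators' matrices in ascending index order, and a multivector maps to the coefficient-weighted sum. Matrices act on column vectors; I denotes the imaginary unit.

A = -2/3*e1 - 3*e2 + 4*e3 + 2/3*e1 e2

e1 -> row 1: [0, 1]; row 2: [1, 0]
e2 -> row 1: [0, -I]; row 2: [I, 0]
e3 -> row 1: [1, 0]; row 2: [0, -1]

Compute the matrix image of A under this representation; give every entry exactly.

Bivector images (products of the table entries): rho(e1 e2) = rho(e1)rho(e2) = row 1: [I, 0]; row 2: [0, -I].
M = (-2/3)*rho(e1) + (-3)*rho(e2) + (4)*rho(e3) + (2/3)*rho(e1 e2), summed entrywise:
Answer: row 1: [4 + 2*I/3, -2/3 + 3*I]; row 2: [-2/3 - 3*I, -4 - 2*I/3]


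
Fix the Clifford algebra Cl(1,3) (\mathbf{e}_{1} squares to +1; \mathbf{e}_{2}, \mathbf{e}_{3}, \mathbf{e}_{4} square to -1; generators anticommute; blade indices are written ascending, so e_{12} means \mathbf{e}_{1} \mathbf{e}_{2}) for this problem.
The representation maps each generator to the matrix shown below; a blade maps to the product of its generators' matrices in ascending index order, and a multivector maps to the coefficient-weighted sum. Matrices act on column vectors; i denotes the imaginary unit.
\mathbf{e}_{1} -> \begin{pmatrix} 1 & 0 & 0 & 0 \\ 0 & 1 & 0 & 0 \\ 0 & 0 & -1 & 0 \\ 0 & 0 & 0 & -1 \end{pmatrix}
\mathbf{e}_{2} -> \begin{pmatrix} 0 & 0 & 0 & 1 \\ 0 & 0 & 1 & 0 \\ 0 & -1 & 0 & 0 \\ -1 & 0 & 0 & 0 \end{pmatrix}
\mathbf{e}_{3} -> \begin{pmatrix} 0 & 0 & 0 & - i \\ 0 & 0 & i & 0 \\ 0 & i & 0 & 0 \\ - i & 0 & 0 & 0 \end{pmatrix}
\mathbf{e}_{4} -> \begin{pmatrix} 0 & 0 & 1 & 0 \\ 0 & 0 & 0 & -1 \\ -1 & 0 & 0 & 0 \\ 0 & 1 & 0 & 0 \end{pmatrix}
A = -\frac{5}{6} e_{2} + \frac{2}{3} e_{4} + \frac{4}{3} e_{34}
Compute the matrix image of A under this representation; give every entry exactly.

Bivector images (products of the table entries): rho(e_{34}) = rho(\mathbf{e}_{3})rho(\mathbf{e}_{4}) = \begin{pmatrix} 0 & - i & 0 & 0 \\ - i & 0 & 0 & 0 \\ 0 & 0 & 0 & - i \\ 0 & 0 & - i & 0 \end{pmatrix}.
M = (-\frac{5}{6})*rho(e_{2}) + (\frac{2}{3})*rho(e_{4}) + (\frac{4}{3})*rho(e_{34}), summed entrywise:
Answer: \begin{pmatrix} 0 & - \frac{4 i}{3} & \frac{2}{3} & - \frac{5}{6} \\ - \frac{4 i}{3} & 0 & - \frac{5}{6} & - \frac{2}{3} \\ - \frac{2}{3} & \frac{5}{6} & 0 & - \frac{4 i}{3} \\ \frac{5}{6} & \frac{2}{3} & - \frac{4 i}{3} & 0 \end{pmatrix}


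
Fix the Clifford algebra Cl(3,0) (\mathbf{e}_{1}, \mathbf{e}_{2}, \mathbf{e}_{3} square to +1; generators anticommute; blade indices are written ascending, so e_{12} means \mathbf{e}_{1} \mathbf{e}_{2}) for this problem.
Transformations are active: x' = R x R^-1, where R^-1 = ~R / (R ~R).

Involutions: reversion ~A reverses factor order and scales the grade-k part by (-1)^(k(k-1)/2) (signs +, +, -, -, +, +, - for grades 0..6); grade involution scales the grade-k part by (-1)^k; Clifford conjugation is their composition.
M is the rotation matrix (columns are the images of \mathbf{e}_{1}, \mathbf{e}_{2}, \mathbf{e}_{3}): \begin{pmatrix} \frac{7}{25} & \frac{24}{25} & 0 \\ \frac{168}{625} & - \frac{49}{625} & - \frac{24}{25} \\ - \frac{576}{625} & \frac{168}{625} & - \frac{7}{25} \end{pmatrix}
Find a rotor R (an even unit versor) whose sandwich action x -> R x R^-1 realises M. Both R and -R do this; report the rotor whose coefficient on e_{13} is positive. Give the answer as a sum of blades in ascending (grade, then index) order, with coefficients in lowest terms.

Method: write R = a + b12*e_{12} + b13*e_{13} + b23*e_{23} with a^2 + b12^2 + b13^2 + b23^2 = 1 (so R^-1 = ~R). Expanding the columns R e_j ~R gives tr M = 4a^2 - 1 and, from the antisymmetric part, M21 - M12 = -4a*b12, M13 - M31 = 4a*b13, M32 - M23 = -4a*b23.
Here tr M = -\frac{49}{625}, so a^2 = (1 + tr M)/4 = \frac{144}{625} and a = ±\frac{12}{25}. Taking a = \frac{12}{25}: M21 - M12 = -\frac{432}{625}, M13 - M31 = \frac{576}{625}, M32 - M23 = \frac{768}{625}, giving b12 = \frac{9}{25}, b13 = \frac{12}{25}, b23 = -\frac{16}{25}, i.e. R = \frac{12}{25} + \frac{9}{25} e_{12} + \frac{12}{25} e_{13} - \frac{16}{25} e_{23}.
Its e_{13} coefficient is already positive.
Answer: \frac{12}{25} + \frac{9}{25} e_{12} + \frac{12}{25} e_{13} - \frac{16}{25} e_{23}. Recall the cover is two-to-one: with M of trace -\frac{49}{625}, both preimages act alike, and the stated e_{13} sign chooses the sheet.


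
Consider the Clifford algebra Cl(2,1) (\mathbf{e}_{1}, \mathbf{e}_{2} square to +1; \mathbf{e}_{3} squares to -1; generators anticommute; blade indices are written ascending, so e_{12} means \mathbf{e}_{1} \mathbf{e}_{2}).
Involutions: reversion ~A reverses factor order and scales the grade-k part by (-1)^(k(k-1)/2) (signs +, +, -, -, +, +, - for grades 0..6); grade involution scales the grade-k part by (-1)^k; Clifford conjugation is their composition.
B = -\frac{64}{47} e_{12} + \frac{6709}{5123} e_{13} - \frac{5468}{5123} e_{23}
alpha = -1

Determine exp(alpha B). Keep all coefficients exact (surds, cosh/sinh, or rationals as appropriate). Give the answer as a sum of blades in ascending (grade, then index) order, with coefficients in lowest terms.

B^2 term by term: the squares give (-\frac{64}{47})^2*(e_{12})^2 + (\frac{6709}{5123})^2*(e_{13})^2 + (-\frac{5468}{5123})^2*(e_{23})^2 = \frac{4096}{2209}*(-1) + \frac{45010681}{26245129}*(+1) + \frac{29899024}{26245129}*(+1) = 1 (each basis 2-blade squares to minus the product of its generators' squares); cross terms between blades sharing an index anticommute and cancel. So B^2 = 1.
B^2 = 1 — the series telescopes hyperbolically here: l = 1, alpha*l = -1, so exp(alpha B) = cosh(-1) + (sinh(-1)/1)*B = \cosh{\left(1 \right)} + (- \sinh{\left(1 \right)})*B.
Answer: \cosh{\left(1 \right)} + \frac{64 \sinh{\left(1 \right)}}{47} e_{12} - \frac{6709 \sinh{\left(1 \right)}}{5123} e_{13} + \frac{5468 \sinh{\left(1 \right)}}{5123} e_{23}


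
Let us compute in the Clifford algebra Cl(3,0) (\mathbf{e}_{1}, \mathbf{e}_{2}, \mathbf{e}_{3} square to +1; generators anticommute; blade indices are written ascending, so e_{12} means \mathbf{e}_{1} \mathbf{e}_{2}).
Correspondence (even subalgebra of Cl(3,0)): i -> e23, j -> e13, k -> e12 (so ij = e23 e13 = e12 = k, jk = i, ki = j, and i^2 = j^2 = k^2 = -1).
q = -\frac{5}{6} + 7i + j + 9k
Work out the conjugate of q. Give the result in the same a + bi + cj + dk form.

In blades: q = -\frac{5}{6} + 9 e_{12} + e_{13} + 7 e_{23}.
Quaternion conjugation is reversion on the even subalgebra: the scalar is fixed and every grade-2 blade flips sign, giving -\frac{5}{6} - 9 e_{12} - e_{13} - 7 e_{23}; translating back:
Answer: -\frac{5}{6} - 7i - j - 9k


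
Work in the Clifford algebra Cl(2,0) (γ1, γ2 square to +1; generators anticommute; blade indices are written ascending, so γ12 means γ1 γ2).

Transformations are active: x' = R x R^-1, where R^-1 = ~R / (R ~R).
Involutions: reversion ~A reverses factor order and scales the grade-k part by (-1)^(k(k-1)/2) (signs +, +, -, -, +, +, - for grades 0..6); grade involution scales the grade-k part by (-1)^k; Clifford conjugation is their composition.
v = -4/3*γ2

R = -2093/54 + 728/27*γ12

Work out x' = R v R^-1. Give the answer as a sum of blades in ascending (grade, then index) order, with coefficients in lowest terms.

~R = -2093/54 - 728/27*γ12, and R ~R = 6500585/2916, so R^-1 = ~R / (6500585/2916).
R v = -2912/81*γ1 + 4186/81*γ2
Answer: 2944/2355*γ1 - 364/785*γ2


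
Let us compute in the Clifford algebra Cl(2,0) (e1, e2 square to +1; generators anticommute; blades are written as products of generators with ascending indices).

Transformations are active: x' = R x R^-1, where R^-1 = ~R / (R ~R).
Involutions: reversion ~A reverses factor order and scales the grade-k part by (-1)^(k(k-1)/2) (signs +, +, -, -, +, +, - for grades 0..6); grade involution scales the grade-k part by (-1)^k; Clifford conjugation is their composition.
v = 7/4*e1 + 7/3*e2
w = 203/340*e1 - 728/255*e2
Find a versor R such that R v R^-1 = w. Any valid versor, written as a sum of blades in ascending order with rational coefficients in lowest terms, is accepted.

Reasoning: v^2 = w^2 = 1225/144 since conjugation preserves the quadratic form; R = v + w = 399/170*e1 - 133/255*e2 is then valid when invertible, keeping its own part and reversing (v - w)/2.
Answer: 399/170*e1 - 133/255*e2


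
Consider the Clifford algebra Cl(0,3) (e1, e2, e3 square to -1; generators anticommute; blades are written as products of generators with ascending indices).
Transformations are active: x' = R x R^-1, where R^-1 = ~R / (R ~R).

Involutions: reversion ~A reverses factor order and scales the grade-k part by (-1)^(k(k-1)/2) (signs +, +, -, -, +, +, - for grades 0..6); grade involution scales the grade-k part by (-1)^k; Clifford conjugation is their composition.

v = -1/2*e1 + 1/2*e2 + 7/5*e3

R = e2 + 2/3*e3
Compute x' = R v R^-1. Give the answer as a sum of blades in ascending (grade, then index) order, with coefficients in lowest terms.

~R = e2 + 2/3*e3, and R ~R = -13/9, so R^-1 = ~R / (-13/9).
R v = -43/30 + 1/2*e1 e2 + 1/3*e1 e3 + 16/15*e2 e3
Answer: 1/2*e1 + 193/130*e2 - 1/13*e3


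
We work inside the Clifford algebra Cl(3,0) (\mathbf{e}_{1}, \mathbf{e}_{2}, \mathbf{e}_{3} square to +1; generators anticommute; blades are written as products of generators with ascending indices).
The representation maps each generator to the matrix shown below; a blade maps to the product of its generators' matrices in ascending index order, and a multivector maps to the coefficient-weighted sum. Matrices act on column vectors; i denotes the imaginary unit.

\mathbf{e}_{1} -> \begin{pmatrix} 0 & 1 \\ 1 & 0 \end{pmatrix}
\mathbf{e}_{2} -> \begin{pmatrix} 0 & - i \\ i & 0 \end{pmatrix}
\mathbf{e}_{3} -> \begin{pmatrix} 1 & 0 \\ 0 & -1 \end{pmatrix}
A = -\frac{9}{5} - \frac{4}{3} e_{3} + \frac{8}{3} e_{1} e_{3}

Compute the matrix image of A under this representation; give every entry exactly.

Bivector images (products of the table entries): rho(e_{1} e_{3}) = rho(\mathbf{e}_{1})rho(\mathbf{e}_{3}) = \begin{pmatrix} 0 & -1 \\ 1 & 0 \end{pmatrix}.
M = (-\frac{9}{5})*1 + (-\frac{4}{3})*rho(e_{3}) + (\frac{8}{3})*rho(e_{1} e_{3}), summed entrywise (1 is the identity matrix):
Answer: \begin{pmatrix} - \frac{47}{15} & - \frac{8}{3} \\ \frac{8}{3} & - \frac{7}{15} \end{pmatrix}


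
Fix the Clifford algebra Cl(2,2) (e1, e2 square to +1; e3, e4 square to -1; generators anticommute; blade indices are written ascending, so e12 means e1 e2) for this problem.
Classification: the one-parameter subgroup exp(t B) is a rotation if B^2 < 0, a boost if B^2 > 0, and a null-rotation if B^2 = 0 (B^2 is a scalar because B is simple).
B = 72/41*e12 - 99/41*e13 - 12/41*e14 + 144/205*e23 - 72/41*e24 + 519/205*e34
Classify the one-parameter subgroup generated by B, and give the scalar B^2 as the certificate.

B^2 term by term: the squares give (72/41)^2*(e12)^2 + (-99/41)^2*(e13)^2 + (-12/41)^2*(e14)^2 + (144/205)^2*(e23)^2 + (-72/41)^2*(e24)^2 + (519/205)^2*(e34)^2 = 5184/1681*(-1) + 9801/1681*(+1) + 144/1681*(+1) + 20736/42025*(+1) + 5184/1681*(+1) + 269361/42025*(-1) = 0 (each basis 2-blade squares to minus the product of its generators' squares); cross terms between blades sharing an index anticommute and cancel; the commuting (index-disjoint) pairs give grade-4 terms 2*c*c'*(blade product), which cancel blade by blade — e1234: 74736/8405 - 14256/1681 - 3456/8405 = 0 — confirming B is simple. So B^2 = 0.
Answer: null-rotation, certificate B^2 = 0. Note: conjugating B changes its blade decomposition but never the scalar B^2 = 0, whose sign settles the classification.


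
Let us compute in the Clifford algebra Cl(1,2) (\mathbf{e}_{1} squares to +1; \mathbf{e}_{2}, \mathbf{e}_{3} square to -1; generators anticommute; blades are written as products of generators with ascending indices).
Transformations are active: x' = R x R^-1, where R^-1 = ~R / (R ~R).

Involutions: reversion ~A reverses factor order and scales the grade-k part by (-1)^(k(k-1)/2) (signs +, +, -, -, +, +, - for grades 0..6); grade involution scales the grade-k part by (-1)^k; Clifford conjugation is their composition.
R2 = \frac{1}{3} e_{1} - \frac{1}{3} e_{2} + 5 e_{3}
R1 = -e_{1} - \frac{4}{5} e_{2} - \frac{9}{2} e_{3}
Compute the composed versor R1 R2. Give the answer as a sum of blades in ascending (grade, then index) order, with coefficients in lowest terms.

Distribute over the terms of R1 (each basis-blade product reordered to ascending indices, repeated generators contracted through their squares):
(-e_{1}) R2 = -\frac{1}{3} + \frac{1}{3} e_{1} e_{2} - 5 e_{1} e_{3}
(-\frac{4}{5} e_{2}) R2 = -\frac{4}{15} + \frac{4}{15} e_{1} e_{2} - 4 e_{2} e_{3}
(-\frac{9}{2} e_{3}) R2 = \frac{45}{2} + \frac{3}{2} e_{1} e_{3} - \frac{3}{2} e_{2} e_{3}
Summing the partial products and collecting blades:
Answer: \frac{219}{10} + \frac{3}{5} e_{1} e_{2} - \frac{7}{2} e_{1} e_{3} - \frac{11}{2} e_{2} e_{3}


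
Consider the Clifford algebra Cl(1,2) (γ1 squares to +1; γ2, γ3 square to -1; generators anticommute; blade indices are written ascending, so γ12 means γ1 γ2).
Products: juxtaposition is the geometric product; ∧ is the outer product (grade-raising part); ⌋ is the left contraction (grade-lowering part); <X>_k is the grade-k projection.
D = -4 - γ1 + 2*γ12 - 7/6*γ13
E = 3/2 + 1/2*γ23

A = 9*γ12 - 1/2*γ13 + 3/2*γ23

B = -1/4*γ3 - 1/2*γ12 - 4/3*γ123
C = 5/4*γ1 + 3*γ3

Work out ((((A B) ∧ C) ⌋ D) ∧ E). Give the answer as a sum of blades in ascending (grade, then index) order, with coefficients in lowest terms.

step 1: -9/2 + 15/8*γ1 - 7/24*γ2 - 12*γ3 - 3/4*γ13 + 1/4*γ23 - 9/4*γ123
step 2: -45/8*γ1 - 27/2*γ3 + 35/96*γ12 + 165/8*γ13 - 7/8*γ23 + 5/16*γ123
step 3: -425/24 + 63/4*γ1 - 45/4*γ2 + 105/16*γ3
step 4: -425/16 + 189/8*γ1 - 135/8*γ2 + 315/32*γ3 - 425/48*γ23 + 63/8*γ123
Answer: -425/16 + 189/8*γ1 - 135/8*γ2 + 315/32*γ3 - 425/48*γ23 + 63/8*γ123


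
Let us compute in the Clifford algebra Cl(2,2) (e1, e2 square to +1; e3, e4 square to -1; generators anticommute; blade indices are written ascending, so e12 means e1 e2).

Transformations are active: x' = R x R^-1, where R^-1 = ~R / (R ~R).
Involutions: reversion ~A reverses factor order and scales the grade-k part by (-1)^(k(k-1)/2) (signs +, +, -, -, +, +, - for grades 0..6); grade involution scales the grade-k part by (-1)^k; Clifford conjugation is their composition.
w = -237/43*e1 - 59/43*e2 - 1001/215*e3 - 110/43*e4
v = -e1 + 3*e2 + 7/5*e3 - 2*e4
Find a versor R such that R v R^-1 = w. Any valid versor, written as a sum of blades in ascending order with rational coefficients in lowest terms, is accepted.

Why this works: both vectors square to 101/25, so q(v) = q(w) and R = v + w = -280/43*e1 + 70/43*e2 - 140/43*e3 - 196/43*e4 carries v to w — its own direction survives, the complement (v - w)/2 flips.
Answer: -280/43*e1 + 70/43*e2 - 140/43*e3 - 196/43*e4


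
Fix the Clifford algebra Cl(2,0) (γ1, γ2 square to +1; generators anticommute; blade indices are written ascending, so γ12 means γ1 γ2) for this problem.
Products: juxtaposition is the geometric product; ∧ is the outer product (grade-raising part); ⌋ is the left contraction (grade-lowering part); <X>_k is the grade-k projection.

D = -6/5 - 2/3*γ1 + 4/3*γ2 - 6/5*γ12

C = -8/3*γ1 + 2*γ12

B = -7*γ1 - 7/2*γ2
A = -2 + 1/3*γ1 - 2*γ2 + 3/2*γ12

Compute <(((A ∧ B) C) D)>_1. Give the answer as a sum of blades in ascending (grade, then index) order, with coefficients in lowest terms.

step 1: 14*γ1 + 7*γ2 - 91/6*γ12
step 2: -7 - 14*γ1 - 112/9*γ2 + 56/3*γ12
step 3: 3178/135 + 1414/45*γ1 + 1568/45*γ2 - 1106/27*γ12
step 4: 1414/45*γ1 + 1568/45*γ2
Answer: 1414/45*γ1 + 1568/45*γ2


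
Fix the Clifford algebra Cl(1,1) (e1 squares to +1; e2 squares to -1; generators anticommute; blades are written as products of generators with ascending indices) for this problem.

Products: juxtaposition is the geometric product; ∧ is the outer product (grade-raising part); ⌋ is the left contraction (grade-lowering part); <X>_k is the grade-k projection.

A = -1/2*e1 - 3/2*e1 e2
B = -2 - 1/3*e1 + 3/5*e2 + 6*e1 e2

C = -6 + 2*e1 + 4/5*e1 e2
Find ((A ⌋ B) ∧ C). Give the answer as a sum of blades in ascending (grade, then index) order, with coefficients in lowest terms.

step 1: -53/6 - 3*e2
step 2: 53 - 53/3*e1 + 18*e2 - 16/15*e1 e2
Answer: 53 - 53/3*e1 + 18*e2 - 16/15*e1 e2


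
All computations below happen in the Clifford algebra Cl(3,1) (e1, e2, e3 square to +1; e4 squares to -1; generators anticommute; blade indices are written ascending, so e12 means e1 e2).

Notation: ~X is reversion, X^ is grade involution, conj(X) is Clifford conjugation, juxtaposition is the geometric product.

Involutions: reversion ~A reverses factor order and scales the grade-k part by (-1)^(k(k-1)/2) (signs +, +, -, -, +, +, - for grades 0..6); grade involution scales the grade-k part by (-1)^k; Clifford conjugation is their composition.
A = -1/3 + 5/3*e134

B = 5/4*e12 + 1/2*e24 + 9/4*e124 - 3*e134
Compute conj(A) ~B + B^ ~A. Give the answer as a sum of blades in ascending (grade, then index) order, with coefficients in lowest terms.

first term: 5 + 5/12*e12 + 15/4*e23 + 1/6*e24 + 5/6*e123 + 3/4*e124 - e134 - 25/12*e234
second term: -5 - 5/12*e12 + 15/4*e23 - 1/6*e24 - 5/6*e123 + 3/4*e124 - e134 + 25/12*e234
Answer: 15/2*e23 + 3/2*e124 - 2*e134


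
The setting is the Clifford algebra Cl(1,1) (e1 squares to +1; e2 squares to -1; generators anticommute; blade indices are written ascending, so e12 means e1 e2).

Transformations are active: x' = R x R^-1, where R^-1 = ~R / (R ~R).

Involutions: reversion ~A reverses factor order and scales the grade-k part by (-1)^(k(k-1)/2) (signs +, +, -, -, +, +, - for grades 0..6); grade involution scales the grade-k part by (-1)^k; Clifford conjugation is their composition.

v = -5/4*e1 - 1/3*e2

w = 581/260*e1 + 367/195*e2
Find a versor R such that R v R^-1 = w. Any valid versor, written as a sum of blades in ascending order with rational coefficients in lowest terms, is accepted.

Here q(v) = q(w) = 209/144; the classical choice R = v + w = 64/65*e1 + 302/195*e2 then realises v -> w under the sandwich.
Answer: 64/65*e1 + 302/195*e2


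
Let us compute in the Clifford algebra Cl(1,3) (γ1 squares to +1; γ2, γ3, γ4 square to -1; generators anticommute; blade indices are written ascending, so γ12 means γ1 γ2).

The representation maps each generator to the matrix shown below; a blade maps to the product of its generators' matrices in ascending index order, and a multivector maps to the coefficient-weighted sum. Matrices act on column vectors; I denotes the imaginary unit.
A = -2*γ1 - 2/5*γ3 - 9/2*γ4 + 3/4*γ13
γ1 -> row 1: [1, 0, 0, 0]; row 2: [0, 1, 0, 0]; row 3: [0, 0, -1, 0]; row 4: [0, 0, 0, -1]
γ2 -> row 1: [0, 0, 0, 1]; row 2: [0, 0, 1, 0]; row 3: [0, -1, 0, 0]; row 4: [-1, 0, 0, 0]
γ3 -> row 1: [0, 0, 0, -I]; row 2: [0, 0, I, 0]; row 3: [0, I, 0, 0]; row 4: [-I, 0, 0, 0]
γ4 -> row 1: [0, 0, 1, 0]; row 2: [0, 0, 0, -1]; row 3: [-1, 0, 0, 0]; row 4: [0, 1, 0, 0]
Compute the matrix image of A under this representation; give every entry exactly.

Bivector images (products of the table entries): rho(γ13) = rho(γ1)rho(γ3) = row 1: [0, 0, 0, -I]; row 2: [0, 0, I, 0]; row 3: [0, -I, 0, 0]; row 4: [I, 0, 0, 0].
M = (-2)*rho(γ1) + (-2/5)*rho(γ3) + (-9/2)*rho(γ4) + (3/4)*rho(γ13), summed entrywise:
Answer: row 1: [-2, 0, -9/2, -7*I/20]; row 2: [0, -2, 7*I/20, 9/2]; row 3: [9/2, -23*I/20, 2, 0]; row 4: [23*I/20, -9/2, 0, 2]


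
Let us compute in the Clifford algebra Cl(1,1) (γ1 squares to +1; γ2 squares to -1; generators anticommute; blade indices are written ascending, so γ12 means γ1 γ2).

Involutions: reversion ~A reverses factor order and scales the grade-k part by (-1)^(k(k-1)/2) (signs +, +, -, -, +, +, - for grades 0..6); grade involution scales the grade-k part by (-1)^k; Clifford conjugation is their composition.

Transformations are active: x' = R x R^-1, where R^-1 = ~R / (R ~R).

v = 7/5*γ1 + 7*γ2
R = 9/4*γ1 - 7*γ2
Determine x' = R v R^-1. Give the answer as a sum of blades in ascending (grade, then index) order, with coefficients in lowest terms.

~R = 9/4*γ1 - 7*γ2, and R ~R = -703/16, so R^-1 = ~R / (-703/16).
R v = 1043/20 + 511/20*γ12
Answer: -4739/703*γ1 + 33803/3515*γ2


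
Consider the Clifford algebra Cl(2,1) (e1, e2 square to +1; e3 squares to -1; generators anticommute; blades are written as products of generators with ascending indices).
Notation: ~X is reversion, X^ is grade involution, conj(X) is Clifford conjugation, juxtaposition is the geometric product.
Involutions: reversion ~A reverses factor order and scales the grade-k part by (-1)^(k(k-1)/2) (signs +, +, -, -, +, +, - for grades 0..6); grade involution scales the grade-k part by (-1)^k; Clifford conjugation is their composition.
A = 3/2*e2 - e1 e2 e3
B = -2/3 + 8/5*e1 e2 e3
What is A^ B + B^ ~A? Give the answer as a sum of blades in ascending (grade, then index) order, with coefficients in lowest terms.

first term: 8/5 + e2 + 12/5*e1 e3 - 2/3*e1 e2 e3
second term: -8/5 - e2 + 12/5*e1 e3 - 2/3*e1 e2 e3
Answer: 24/5*e1 e3 - 4/3*e1 e2 e3


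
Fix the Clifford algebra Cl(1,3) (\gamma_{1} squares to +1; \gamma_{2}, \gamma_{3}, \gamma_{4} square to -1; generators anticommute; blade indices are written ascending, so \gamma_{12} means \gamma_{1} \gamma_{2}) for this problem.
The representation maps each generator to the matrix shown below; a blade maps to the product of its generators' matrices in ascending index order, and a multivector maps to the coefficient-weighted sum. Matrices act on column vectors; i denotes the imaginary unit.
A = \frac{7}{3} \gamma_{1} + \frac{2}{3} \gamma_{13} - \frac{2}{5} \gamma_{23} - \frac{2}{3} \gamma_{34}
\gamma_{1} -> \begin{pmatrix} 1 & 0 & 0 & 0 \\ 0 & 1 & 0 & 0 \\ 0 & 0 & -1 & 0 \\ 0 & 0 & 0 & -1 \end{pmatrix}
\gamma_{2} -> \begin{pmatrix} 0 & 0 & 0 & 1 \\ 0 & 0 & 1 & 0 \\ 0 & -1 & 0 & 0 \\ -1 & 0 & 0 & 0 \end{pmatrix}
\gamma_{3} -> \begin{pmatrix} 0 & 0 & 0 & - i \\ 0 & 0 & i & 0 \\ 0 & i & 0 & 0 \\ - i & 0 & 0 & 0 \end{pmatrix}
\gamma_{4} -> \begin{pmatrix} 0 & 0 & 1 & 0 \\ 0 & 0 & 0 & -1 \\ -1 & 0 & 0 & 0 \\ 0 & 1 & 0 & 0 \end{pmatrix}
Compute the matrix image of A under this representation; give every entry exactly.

Bivector images (products of the table entries): rho(\gamma_{13}) = rho(\gamma_{1})rho(\gamma_{3}) = \begin{pmatrix} 0 & 0 & 0 & - i \\ 0 & 0 & i & 0 \\ 0 & - i & 0 & 0 \\ i & 0 & 0 & 0 \end{pmatrix}; rho(\gamma_{23}) = rho(\gamma_{2})rho(\gamma_{3}) = \begin{pmatrix} - i & 0 & 0 & 0 \\ 0 & i & 0 & 0 \\ 0 & 0 & - i & 0 \\ 0 & 0 & 0 & i \end{pmatrix}; rho(\gamma_{34}) = rho(\gamma_{3})rho(\gamma_{4}) = \begin{pmatrix} 0 & - i & 0 & 0 \\ - i & 0 & 0 & 0 \\ 0 & 0 & 0 & - i \\ 0 & 0 & - i & 0 \end{pmatrix}.
M = (\frac{7}{3})*rho(\gamma_{1}) + (\frac{2}{3})*rho(\gamma_{13}) + (-\frac{2}{5})*rho(\gamma_{23}) + (-\frac{2}{3})*rho(\gamma_{34}), summed entrywise:
Answer: \begin{pmatrix} \frac{7}{3} + \frac{2 i}{5} & \frac{2 i}{3} & 0 & - \frac{2 i}{3} \\ \frac{2 i}{3} & \frac{7}{3} - \frac{2 i}{5} & \frac{2 i}{3} & 0 \\ 0 & - \frac{2 i}{3} & - \frac{7}{3} + \frac{2 i}{5} & \frac{2 i}{3} \\ \frac{2 i}{3} & 0 & \frac{2 i}{3} & - \frac{7}{3} - \frac{2 i}{5} \end{pmatrix}


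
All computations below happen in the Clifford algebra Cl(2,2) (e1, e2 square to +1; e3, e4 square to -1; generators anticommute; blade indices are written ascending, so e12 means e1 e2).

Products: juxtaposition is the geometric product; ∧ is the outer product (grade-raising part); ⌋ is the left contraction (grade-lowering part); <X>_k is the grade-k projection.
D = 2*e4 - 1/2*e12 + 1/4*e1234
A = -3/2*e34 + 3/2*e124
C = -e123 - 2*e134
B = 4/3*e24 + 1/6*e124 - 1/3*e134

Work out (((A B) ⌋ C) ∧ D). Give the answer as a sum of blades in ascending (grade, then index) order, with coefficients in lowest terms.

step 1: 1/4 + 3/2*e1 + 3/2*e23 + 1/4*e123
step 2: -1/4 - 3/2*e1 - 3/2*e23 - 3*e34 - 1/4*e123 - 1/2*e134
step 3: -1/2*e4 + 1/8*e12 - 3*e14 - 3*e234 + 15/16*e1234
Answer: -1/2*e4 + 1/8*e12 - 3*e14 - 3*e234 + 15/16*e1234


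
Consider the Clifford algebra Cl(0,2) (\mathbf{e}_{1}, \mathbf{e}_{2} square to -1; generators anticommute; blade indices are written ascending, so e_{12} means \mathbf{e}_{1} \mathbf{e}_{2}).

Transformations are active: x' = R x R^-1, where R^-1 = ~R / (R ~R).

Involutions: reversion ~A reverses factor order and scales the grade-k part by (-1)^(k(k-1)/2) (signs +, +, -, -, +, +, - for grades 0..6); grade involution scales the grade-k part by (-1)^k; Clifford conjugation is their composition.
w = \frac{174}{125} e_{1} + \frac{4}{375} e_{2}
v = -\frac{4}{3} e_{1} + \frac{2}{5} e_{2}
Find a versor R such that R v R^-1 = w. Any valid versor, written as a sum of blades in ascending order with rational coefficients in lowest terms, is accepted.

The midline construction: v and w both square to -\frac{436}{225}, so reflecting in their sum \frac{22}{375} e_{1} + \frac{154}{375} e_{2} exchanges them.
Answer: \frac{22}{375} e_{1} + \frac{154}{375} e_{2}


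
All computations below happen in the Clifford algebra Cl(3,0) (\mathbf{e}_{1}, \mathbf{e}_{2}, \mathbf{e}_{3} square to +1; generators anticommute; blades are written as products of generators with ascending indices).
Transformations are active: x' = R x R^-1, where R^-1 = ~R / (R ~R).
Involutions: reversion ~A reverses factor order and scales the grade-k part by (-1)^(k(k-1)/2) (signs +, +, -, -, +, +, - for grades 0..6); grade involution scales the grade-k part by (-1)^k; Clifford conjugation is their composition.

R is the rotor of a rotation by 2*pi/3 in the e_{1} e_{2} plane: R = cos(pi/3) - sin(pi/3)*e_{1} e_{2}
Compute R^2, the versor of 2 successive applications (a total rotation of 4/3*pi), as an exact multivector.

Rotor phase runs at HALF the rotation angle; powers of one rotor simply add phase, so after 2 steps in e_{1} e_{2} the phase is 2*pi/3 = \frac{2 \pi}{3} and R^2 = cos(\frac{2 \pi}{3}) - sin(\frac{2 \pi}{3})*e_{1} e_{2}.
cos(\frac{2 \pi}{3}) = - \frac{1}{2} and sin(\frac{2 \pi}{3}) = \frac{\sqrt{3}}{2}, so R^2 = -\frac{1}{2} - \frac{\sqrt{3}}{2} e_{1} e_{2}. The net rotation is 4/3*pi; the rotor keeps the half-angle phase exactly.
Answer: -\frac{1}{2} - \frac{\sqrt{3}}{2} e_{1} e_{2}


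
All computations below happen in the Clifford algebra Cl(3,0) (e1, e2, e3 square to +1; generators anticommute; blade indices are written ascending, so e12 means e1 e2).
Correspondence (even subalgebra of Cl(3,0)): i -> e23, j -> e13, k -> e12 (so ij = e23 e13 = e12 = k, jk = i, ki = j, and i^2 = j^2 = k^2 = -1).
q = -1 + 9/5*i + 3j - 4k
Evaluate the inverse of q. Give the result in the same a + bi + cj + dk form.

In blades: q = -1 - 4*e12 + 3*e13 + 9/5*e23.
With qbar = -1 + 4*e12 - 3*e13 - 9/5*e23 (scalar fixed, mapped units negated), q qbar = 731/25 (the sum of squared coefficients), so q^-1 = qbar / (731/25) = -25/731 + 100/731*e12 - 75/731*e13 - 45/731*e23; translating back:
Answer: -25/731 - 45/731*i - 75/731*j + 100/731*k


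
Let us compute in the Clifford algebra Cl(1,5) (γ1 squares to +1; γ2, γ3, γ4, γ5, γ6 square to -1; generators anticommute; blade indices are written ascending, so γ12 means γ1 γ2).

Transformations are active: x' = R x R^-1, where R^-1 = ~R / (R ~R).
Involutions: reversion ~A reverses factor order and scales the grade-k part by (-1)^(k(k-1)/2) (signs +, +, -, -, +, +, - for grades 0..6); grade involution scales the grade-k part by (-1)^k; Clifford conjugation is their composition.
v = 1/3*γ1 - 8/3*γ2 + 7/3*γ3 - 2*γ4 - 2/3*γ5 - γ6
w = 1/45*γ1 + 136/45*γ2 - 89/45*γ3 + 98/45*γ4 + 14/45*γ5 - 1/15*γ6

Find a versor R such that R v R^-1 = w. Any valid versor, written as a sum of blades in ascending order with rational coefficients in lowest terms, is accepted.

Take R = v + w = 16/45*γ1 + 16/45*γ2 + 16/45*γ3 + 8/45*γ4 - 16/45*γ5 - 16/15*γ6. Because q(v) = q(w) = -161/9, conjugation by R sends v exactly to w.
Answer: 16/45*γ1 + 16/45*γ2 + 16/45*γ3 + 8/45*γ4 - 16/45*γ5 - 16/15*γ6


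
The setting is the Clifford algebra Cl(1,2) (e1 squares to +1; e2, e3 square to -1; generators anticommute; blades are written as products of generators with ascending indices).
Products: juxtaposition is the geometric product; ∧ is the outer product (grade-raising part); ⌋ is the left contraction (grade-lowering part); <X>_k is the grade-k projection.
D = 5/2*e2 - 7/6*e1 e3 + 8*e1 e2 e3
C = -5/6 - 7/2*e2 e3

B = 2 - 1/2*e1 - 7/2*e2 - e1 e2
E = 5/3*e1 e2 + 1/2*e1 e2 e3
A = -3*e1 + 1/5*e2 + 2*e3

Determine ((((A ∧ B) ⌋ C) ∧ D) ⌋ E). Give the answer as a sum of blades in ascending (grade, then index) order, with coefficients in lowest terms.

step 1: -6*e1 + 2/5*e2 + 4*e3 + 53/5*e1 e2 + e1 e3 + 7*e2 e3 - 2*e1 e2 e3
step 2: 49/2 - 14*e2 + 7/5*e3
step 3: 245/4*e2 - 343/12*e1 e3 - 7/2*e2 e3 + 539/3*e1 e2 e3
step 4: -539/6 + 623/6*e1 + 343/24*e2 + 245/8*e1 e3
Answer: -539/6 + 623/6*e1 + 343/24*e2 + 245/8*e1 e3


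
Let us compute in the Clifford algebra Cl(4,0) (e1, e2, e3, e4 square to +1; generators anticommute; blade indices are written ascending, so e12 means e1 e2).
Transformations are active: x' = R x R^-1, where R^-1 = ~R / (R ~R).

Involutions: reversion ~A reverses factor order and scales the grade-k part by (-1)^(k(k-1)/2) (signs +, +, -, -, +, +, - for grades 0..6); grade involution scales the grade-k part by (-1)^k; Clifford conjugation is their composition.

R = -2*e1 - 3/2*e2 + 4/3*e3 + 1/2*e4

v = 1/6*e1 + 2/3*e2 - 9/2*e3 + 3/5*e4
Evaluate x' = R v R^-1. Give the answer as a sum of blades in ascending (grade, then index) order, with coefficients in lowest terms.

~R = -2*e1 - 3/2*e2 + 4/3*e3 + 1/2*e4, and R ~R = 149/18, so R^-1 = ~R / (149/18).
R v = -211/30 - 13/12*e12 + 79/9*e13 - 77/60*e14 + 211/36*e23 - 37/30*e24 + 61/20*e34
Answer: 14447/4470*e1 + 4207/2235*e2 + 3329/1490*e3 - 216/149*e4


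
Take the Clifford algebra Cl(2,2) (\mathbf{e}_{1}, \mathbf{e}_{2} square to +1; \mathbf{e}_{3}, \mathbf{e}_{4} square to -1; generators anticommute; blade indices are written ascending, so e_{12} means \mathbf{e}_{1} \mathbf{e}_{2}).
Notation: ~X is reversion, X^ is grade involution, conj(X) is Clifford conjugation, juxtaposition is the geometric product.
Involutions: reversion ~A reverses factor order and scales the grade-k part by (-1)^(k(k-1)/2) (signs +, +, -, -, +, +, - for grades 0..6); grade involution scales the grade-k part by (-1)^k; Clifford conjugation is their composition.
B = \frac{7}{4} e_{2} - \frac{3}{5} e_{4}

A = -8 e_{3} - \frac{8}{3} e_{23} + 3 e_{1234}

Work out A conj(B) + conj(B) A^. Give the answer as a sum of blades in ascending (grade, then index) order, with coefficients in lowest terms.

first term: -\frac{14}{3} e_{3} - 14 e_{23} - \frac{24}{5} e_{34} - \frac{9}{5} e_{123} - \frac{21}{4} e_{134} - \frac{8}{5} e_{234}
second term: \frac{14}{3} e_{3} - 14 e_{23} - \frac{24}{5} e_{34} + \frac{9}{5} e_{123} + \frac{21}{4} e_{134} - \frac{8}{5} e_{234}
Answer: -28 e_{23} - \frac{48}{5} e_{34} - \frac{16}{5} e_{234}


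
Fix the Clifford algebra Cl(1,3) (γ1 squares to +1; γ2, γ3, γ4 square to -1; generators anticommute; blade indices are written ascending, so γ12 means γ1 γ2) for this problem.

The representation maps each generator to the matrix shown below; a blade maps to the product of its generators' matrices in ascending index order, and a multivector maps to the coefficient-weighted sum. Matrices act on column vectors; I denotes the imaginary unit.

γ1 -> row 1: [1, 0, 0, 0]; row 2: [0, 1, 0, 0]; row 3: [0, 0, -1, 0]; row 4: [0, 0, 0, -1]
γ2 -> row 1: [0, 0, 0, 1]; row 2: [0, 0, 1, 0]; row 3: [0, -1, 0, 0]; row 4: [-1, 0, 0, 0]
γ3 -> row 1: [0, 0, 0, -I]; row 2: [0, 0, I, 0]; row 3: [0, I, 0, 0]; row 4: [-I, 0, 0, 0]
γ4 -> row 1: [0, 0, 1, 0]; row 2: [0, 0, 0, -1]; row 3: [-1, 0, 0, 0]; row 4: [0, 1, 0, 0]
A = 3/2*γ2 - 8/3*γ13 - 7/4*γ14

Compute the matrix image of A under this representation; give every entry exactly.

Bivector images (products of the table entries): rho(γ13) = rho(γ1)rho(γ3) = row 1: [0, 0, 0, -I]; row 2: [0, 0, I, 0]; row 3: [0, -I, 0, 0]; row 4: [I, 0, 0, 0]; rho(γ14) = rho(γ1)rho(γ4) = row 1: [0, 0, 1, 0]; row 2: [0, 0, 0, -1]; row 3: [1, 0, 0, 0]; row 4: [0, -1, 0, 0].
M = (3/2)*rho(γ2) + (-8/3)*rho(γ13) + (-7/4)*rho(γ14), summed entrywise:
Answer: row 1: [0, 0, -7/4, 3/2 + 8*I/3]; row 2: [0, 0, 3/2 - 8*I/3, 7/4]; row 3: [-7/4, -3/2 + 8*I/3, 0, 0]; row 4: [-3/2 - 8*I/3, 7/4, 0, 0]


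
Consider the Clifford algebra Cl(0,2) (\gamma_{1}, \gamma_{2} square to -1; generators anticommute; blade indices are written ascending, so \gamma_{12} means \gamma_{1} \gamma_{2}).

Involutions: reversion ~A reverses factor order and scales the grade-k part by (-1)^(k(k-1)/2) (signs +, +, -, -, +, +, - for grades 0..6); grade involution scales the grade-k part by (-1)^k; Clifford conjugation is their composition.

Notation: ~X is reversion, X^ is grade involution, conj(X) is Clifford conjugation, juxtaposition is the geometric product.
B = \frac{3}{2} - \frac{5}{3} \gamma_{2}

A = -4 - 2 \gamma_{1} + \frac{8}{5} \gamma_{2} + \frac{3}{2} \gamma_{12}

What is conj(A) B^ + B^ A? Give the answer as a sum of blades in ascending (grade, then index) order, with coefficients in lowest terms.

first term: -\frac{10}{3} + \frac{11}{2} \gamma_{1} - \frac{136}{15} \gamma_{2} + \frac{13}{12} \gamma_{12}
second term: -\frac{26}{3} - \frac{1}{2} \gamma_{1} - \frac{64}{15} \gamma_{2} + \frac{67}{12} \gamma_{12}
Answer: -12 + 5 \gamma_{1} - \frac{40}{3} \gamma_{2} + \frac{20}{3} \gamma_{12}
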